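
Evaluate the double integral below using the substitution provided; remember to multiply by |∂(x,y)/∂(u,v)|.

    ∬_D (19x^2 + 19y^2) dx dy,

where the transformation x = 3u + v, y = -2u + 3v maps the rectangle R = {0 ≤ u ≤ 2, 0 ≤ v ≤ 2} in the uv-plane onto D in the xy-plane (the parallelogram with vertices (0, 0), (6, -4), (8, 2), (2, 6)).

Compute the Jacobian determinant of (x, y) with respect to (u, v):

    ∂(x,y)/∂(u,v) = | 3  1 | = (3)(3) - (1)(-2) = 11.
                   | -2  3 |

Its absolute value is |J| = 11 (the area scaling factor).

Substituting x = 3u + v, y = -2u + 3v into the integrand,

    19x^2 + 19y^2 → 247u^2 - 114u v + 190v^2,

so the integral becomes

    ∬_R (247u^2 - 114u v + 190v^2) · |J| du dv = ∫_0^2 ∫_0^2 (2717u^2 - 1254u v + 2090v^2) dv du.

Inner (v): 5434u^2 - 2508u + 16720/3.
Outer (u): 61864/3.

Therefore ∬_D (19x^2 + 19y^2) dx dy = 61864/3.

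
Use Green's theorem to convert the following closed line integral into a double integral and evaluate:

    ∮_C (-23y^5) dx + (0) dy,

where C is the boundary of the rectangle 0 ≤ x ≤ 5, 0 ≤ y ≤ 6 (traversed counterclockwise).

Green's theorem converts the closed line integral into a double integral over the enclosed region D:

    ∮_C P dx + Q dy = ∬_D (∂Q/∂x - ∂P/∂y) dA.

Here P = -23y^5, Q = 0, so

    ∂Q/∂x = 0,    ∂P/∂y = -115y^4,
    ∂Q/∂x - ∂P/∂y = 115y^4.

D is the region 0 ≤ x ≤ 5, 0 ≤ y ≤ 6. Evaluating the double integral:

    ∬_D (115y^4) dA = ∫_0^{5} ∫_0^{6} (115y^4) dy dx.

Inner (y from 0 to 6): 178848.
Outer (x from 0 to 5): 894240.

Therefore ∮_C P dx + Q dy = 894240.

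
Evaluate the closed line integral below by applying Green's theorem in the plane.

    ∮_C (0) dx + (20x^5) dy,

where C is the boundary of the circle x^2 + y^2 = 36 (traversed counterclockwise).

Green's theorem converts the closed line integral into a double integral over the enclosed region D:

    ∮_C P dx + Q dy = ∬_D (∂Q/∂x - ∂P/∂y) dA.

Here P = 0, Q = 20x^5, so

    ∂Q/∂x = 100x^4,    ∂P/∂y = 0,
    ∂Q/∂x - ∂P/∂y = 100x^4.

D is the region x^2 + y^2 ≤ 36. Evaluating the double integral:

In polar coordinates (x = r cos θ, y = r sin θ, dA = r dr dθ) the integrand becomes 100r^4cos(θ)^4, so

    ∬_D (100x^4) dA = ∫_0^{2π} ∫_0^{6} (100r^4cos(θ)^4) · r dr dθ.

Inner (r from 0 to 6): 777600cos(θ)^4.
Outer (θ from 0 to 2π): 583200π.

Therefore ∮_C P dx + Q dy = 583200π.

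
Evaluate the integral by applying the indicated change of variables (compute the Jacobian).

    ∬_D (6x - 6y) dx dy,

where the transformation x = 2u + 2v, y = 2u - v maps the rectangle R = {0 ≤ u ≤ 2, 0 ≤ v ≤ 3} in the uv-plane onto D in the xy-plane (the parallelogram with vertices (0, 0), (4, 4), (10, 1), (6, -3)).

Compute the Jacobian determinant of (x, y) with respect to (u, v):

    ∂(x,y)/∂(u,v) = | 2  2 | = (2)(-1) - (2)(2) = -6.
                   | 2  -1 |

Its absolute value is |J| = 6 (the area scaling factor).

Substituting x = 2u + 2v, y = 2u - v into the integrand,

    6x - 6y → 18v,

so the integral becomes

    ∬_R (18v) · |J| du dv = ∫_0^2 ∫_0^3 (108v) dv du.

Inner (v): 486.
Outer (u): 972.

Therefore ∬_D (6x - 6y) dx dy = 972.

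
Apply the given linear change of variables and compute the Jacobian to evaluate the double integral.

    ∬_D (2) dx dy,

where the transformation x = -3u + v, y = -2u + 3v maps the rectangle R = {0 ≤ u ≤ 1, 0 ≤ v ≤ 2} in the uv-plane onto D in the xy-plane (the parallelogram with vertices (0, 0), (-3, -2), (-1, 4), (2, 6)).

Compute the Jacobian determinant of (x, y) with respect to (u, v):

    ∂(x,y)/∂(u,v) = | -3  1 | = (-3)(3) - (1)(-2) = -7.
                   | -2  3 |

Its absolute value is |J| = 7 (the area scaling factor).

Substituting x = -3u + v, y = -2u + 3v into the integrand,

    2 → 2,

so the integral becomes

    ∬_R (2) · |J| du dv = ∫_0^1 ∫_0^2 (14) dv du.

Inner (v): 28.
Outer (u): 28.

Therefore ∬_D (2) dx dy = 28.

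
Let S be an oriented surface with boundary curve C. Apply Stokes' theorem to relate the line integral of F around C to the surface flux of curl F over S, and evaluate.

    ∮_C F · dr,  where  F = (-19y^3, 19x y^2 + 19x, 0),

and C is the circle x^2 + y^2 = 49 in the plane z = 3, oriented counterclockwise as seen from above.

Let S be the flat disk x^2 + y^2 ≤ 49 in the plane z = 3, with upward unit normal n̂ = ẑ. By Stokes' theorem,

    ∮_C F · dr = ∬_S (∇ × F) · n̂ dS = ∬_D (curl F)_z dA,

where D is the disk x^2 + y^2 ≤ 49.

Compute the curl of F = (-19y^3, 19x y^2 + 19x, 0):
    (∇ × F)_x = ∂F_z/∂y - ∂F_y/∂z = 0,
    (∇ × F)_y = ∂F_x/∂z - ∂F_z/∂x = 0,
    (∇ × F)_z = ∂F_y/∂x - ∂F_x/∂y = 76y^2 + 19.

On z = 3, (curl F)_z = 76y^2 + 19.

Convert to polar (x = r cos θ, y = r sin θ, dA = r dr dθ); the integrand becomes 76r^2sin(θ)^2 + 19, so

    ∬_D (curl F)_z dA = ∫_0^{2π} ∫_0^{7} (76r^2sin(θ)^2 + 19) · r dr dθ.

Inner (r from 0 to 7): 45619sin(θ)^2 + 931/2.
Outer (θ from 0 to 2π): 46550π.

Therefore ∮_C F · dr = 46550π.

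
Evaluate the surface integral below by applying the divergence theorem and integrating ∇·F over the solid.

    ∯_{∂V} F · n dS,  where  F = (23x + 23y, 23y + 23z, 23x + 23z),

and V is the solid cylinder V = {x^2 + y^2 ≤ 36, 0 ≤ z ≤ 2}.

By the divergence theorem,

    ∯_{∂V} F · n dS = ∭_V (∇ · F) dV.

Compute the divergence:
    ∇ · F = ∂F_x/∂x + ∂F_y/∂y + ∂F_z/∂z = 23 + 23 + 23 = 69.

In cylindrical coordinates, x = r cos(θ), y = r sin(θ), z = z, dV = r dr dθ dz, with 0 ≤ r ≤ 6, 0 ≤ θ ≤ 2π, 0 ≤ z ≤ 2.

The integrand, after substitution and multiplying by the volume element, becomes (69) · r, so

    ∭_V (∇·F) dV = ∫_0^{2π} ∫_0^{6} ∫_0^{2} (69) · r dz dr dθ.

Inner (z from 0 to 2): 138r.
Middle (r from 0 to 6): 2484.
Outer (θ from 0 to 2π): 4968π.

Therefore ∯_{∂V} F · n dS = 4968π.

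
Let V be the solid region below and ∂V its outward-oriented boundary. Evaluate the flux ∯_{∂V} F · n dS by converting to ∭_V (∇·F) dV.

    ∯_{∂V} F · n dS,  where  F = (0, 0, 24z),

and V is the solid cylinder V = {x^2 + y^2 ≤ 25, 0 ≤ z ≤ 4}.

By the divergence theorem,

    ∯_{∂V} F · n dS = ∭_V (∇ · F) dV.

Compute the divergence:
    ∇ · F = ∂F_x/∂x + ∂F_y/∂y + ∂F_z/∂z = 0 + 0 + 24 = 24.

In cylindrical coordinates, x = r cos(θ), y = r sin(θ), z = z, dV = r dr dθ dz, with 0 ≤ r ≤ 5, 0 ≤ θ ≤ 2π, 0 ≤ z ≤ 4.

The integrand, after substitution and multiplying by the volume element, becomes (24) · r, so

    ∭_V (∇·F) dV = ∫_0^{2π} ∫_0^{5} ∫_0^{4} (24) · r dz dr dθ.

Inner (z from 0 to 4): 96r.
Middle (r from 0 to 5): 1200.
Outer (θ from 0 to 2π): 2400π.

Therefore ∯_{∂V} F · n dS = 2400π.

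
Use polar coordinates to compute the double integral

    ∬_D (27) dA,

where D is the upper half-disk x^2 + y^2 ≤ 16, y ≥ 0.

The region D is 0 ≤ r ≤ 4, 0 ≤ θ ≤ π in polar coordinates, where x = r cos(θ), y = r sin(θ), and dA = r dr dθ.

Under the substitution, the integrand becomes 27, so

    ∬_D (27) dA = ∫_{0}^{π} ∫_{0}^{4} (27) · r dr dθ.

Inner integral (in r): ∫_{0}^{4} (27) · r dr = 216.

Outer integral (in θ): ∫_{0}^{π} (216) dθ = 216π.

Therefore ∬_D (27) dA = 216π.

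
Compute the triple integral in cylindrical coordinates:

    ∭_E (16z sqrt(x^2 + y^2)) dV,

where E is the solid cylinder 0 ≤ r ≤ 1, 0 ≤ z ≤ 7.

In cylindrical coordinates, x = r cos(θ), y = r sin(θ), z = z, and dV = r dr dθ dz.

The integrand becomes 16r z, so

    ∭_E (16z sqrt(x^2 + y^2)) dV = ∫_{0}^{2π} ∫_{0}^{1} ∫_{0}^{7} (16r z) · r dz dr dθ.

Inner (z): 392r^2.
Middle (r from 0 to 1): 392/3.
Outer (θ): 784π/3.

Therefore the triple integral equals 784π/3.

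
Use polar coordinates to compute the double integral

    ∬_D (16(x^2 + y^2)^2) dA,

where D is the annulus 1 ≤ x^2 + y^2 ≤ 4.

The region D is 1 ≤ r ≤ 2, 0 ≤ θ ≤ 2π in polar coordinates, where x = r cos(θ), y = r sin(θ), and dA = r dr dθ.

Under the substitution, the integrand becomes 16r^4, so

    ∬_D (16(x^2 + y^2)^2) dA = ∫_{0}^{2π} ∫_{1}^{2} (16r^4) · r dr dθ.

Inner integral (in r): ∫_{1}^{2} (16r^4) · r dr = 168.

Outer integral (in θ): ∫_{0}^{2π} (168) dθ = 336π.

Therefore ∬_D (16(x^2 + y^2)^2) dA = 336π.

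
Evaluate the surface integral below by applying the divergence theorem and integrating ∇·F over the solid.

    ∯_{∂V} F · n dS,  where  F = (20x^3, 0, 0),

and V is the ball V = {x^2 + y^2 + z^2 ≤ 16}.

By the divergence theorem,

    ∯_{∂V} F · n dS = ∭_V (∇ · F) dV.

Compute the divergence:
    ∇ · F = ∂F_x/∂x + ∂F_y/∂y + ∂F_z/∂z = 60x^2 + 0 + 0 = 60x^2.

In spherical coordinates, x = ρ sin(φ) cos(θ), y = ρ sin(φ) sin(θ), z = ρ cos(φ), dV = ρ^2 sin(φ) dρ dφ dθ, with 0 ≤ ρ ≤ 4, 0 ≤ φ ≤ π, 0 ≤ θ ≤ 2π.

The integrand, after substitution and multiplying by the volume element, becomes (60ρ^2sin(φ)^2cos(θ)^2) · ρ^2 sin(φ), so

    ∭_V (∇·F) dV = ∫_0^{2π} ∫_0^{π} ∫_0^{4} (60ρ^2sin(φ)^2cos(θ)^2) · ρ^2 sin(φ) dρ dφ dθ.

Inner (ρ from 0 to 4): 12288sin(φ)^3cos(θ)^2.
Middle (φ from 0 to π): 16384cos(θ)^2.
Outer (θ from 0 to 2π): 16384π.

Therefore ∯_{∂V} F · n dS = 16384π.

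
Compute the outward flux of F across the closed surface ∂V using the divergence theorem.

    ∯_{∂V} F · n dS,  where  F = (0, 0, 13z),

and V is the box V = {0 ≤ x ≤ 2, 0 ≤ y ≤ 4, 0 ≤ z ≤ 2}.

By the divergence theorem,

    ∯_{∂V} F · n dS = ∭_V (∇ · F) dV.

Compute the divergence:
    ∇ · F = ∂F_x/∂x + ∂F_y/∂y + ∂F_z/∂z = 0 + 0 + 13 = 13.

V is a rectangular box, so dV = dx dy dz with 0 ≤ x ≤ 2, 0 ≤ y ≤ 4, 0 ≤ z ≤ 2.

Integrate (13) over V as an iterated integral:

    ∭_V (∇·F) dV = ∫_0^{2} ∫_0^{4} ∫_0^{2} (13) dz dy dx.

Inner (z from 0 to 2): 26.
Middle (y from 0 to 4): 104.
Outer (x from 0 to 2): 208.

Therefore ∯_{∂V} F · n dS = 208.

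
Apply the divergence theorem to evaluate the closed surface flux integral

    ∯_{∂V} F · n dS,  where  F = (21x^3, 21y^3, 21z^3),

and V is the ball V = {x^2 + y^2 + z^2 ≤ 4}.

By the divergence theorem,

    ∯_{∂V} F · n dS = ∭_V (∇ · F) dV.

Compute the divergence:
    ∇ · F = ∂F_x/∂x + ∂F_y/∂y + ∂F_z/∂z = 63x^2 + 63y^2 + 63z^2.

In spherical coordinates, x = ρ sin(φ) cos(θ), y = ρ sin(φ) sin(θ), z = ρ cos(φ), dV = ρ^2 sin(φ) dρ dφ dθ, with 0 ≤ ρ ≤ 2, 0 ≤ φ ≤ π, 0 ≤ θ ≤ 2π.

The integrand, after substitution and multiplying by the volume element, becomes (63ρ^2) · ρ^2 sin(φ), so

    ∭_V (∇·F) dV = ∫_0^{2π} ∫_0^{π} ∫_0^{2} (63ρ^2) · ρ^2 sin(φ) dρ dφ dθ.

Inner (ρ from 0 to 2): 2016sin(φ)/5.
Middle (φ from 0 to π): 4032/5.
Outer (θ from 0 to 2π): 8064π/5.

Therefore ∯_{∂V} F · n dS = 8064π/5.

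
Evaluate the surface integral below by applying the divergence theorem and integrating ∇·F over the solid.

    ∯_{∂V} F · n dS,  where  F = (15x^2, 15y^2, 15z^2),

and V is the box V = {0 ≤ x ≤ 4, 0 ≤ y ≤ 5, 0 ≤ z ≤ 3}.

By the divergence theorem,

    ∯_{∂V} F · n dS = ∭_V (∇ · F) dV.

Compute the divergence:
    ∇ · F = ∂F_x/∂x + ∂F_y/∂y + ∂F_z/∂z = 30x + 30y + 30z.

V is a rectangular box, so dV = dx dy dz with 0 ≤ x ≤ 4, 0 ≤ y ≤ 5, 0 ≤ z ≤ 3.

Integrate (30x + 30y + 30z) over V as an iterated integral:

    ∭_V (∇·F) dV = ∫_0^{4} ∫_0^{5} ∫_0^{3} (30x + 30y + 30z) dz dy dx.

Inner (z from 0 to 3): 90x + 90y + 135.
Middle (y from 0 to 5): 450x + 1800.
Outer (x from 0 to 4): 10800.

Therefore ∯_{∂V} F · n dS = 10800.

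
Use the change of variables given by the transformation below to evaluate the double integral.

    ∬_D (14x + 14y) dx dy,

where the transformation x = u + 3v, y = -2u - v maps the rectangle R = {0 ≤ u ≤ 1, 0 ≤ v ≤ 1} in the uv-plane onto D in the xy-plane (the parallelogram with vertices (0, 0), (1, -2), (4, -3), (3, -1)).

Compute the Jacobian determinant of (x, y) with respect to (u, v):

    ∂(x,y)/∂(u,v) = | 1  3 | = (1)(-1) - (3)(-2) = 5.
                   | -2  -1 |

Its absolute value is |J| = 5 (the area scaling factor).

Substituting x = u + 3v, y = -2u - v into the integrand,

    14x + 14y → -14u + 28v,

so the integral becomes

    ∬_R (-14u + 28v) · |J| du dv = ∫_0^1 ∫_0^1 (-70u + 140v) dv du.

Inner (v): 70 - 70u.
Outer (u): 35.

Therefore ∬_D (14x + 14y) dx dy = 35.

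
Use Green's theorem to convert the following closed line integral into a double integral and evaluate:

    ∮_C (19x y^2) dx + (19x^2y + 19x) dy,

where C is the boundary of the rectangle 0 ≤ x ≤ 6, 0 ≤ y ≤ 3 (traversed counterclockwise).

Green's theorem converts the closed line integral into a double integral over the enclosed region D:

    ∮_C P dx + Q dy = ∬_D (∂Q/∂x - ∂P/∂y) dA.

Here P = 19x y^2, Q = 19x^2y + 19x, so

    ∂Q/∂x = 38x y + 19,    ∂P/∂y = 38x y,
    ∂Q/∂x - ∂P/∂y = 19.

D is the region 0 ≤ x ≤ 6, 0 ≤ y ≤ 3. Evaluating the double integral:

    ∬_D (19) dA = ∫_0^{6} ∫_0^{3} (19) dy dx.

Inner (y from 0 to 3): 57.
Outer (x from 0 to 6): 342.

Therefore ∮_C P dx + Q dy = 342.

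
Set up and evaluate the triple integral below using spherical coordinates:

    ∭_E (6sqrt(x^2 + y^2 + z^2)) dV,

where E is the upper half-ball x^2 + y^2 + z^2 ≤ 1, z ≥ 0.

In spherical coordinates, x = ρ sin(φ) cos(θ), y = ρ sin(φ) sin(θ), z = ρ cos(φ), and dV = ρ^2 sin(φ) dρ dφ dθ.

The integrand becomes 6ρ, so

    ∭_E (6sqrt(x^2 + y^2 + z^2)) dV = ∫_{0}^{2π} ∫_{0}^{π/2} ∫_{0}^{1} (6ρ) · ρ^2 sin(φ) dρ dφ dθ.

Inner (ρ): 3sin(φ)/2.
Middle (φ): 3/2.
Outer (θ): 3π.

Therefore the triple integral equals 3π.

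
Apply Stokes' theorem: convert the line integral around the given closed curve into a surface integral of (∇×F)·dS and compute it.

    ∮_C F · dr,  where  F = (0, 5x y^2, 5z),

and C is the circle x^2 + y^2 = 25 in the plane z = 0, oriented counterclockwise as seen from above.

Let S be the flat disk x^2 + y^2 ≤ 25 in the plane z = 0, with upward unit normal n̂ = ẑ. By Stokes' theorem,

    ∮_C F · dr = ∬_S (∇ × F) · n̂ dS = ∬_D (curl F)_z dA,

where D is the disk x^2 + y^2 ≤ 25.

Compute the curl of F = (0, 5x y^2, 5z):
    (∇ × F)_x = ∂F_z/∂y - ∂F_y/∂z = 0,
    (∇ × F)_y = ∂F_x/∂z - ∂F_z/∂x = 0,
    (∇ × F)_z = ∂F_y/∂x - ∂F_x/∂y = 5y^2.

On z = 0, (curl F)_z = 5y^2.

Convert to polar (x = r cos θ, y = r sin θ, dA = r dr dθ); the integrand becomes 5r^2sin(θ)^2, so

    ∬_D (curl F)_z dA = ∫_0^{2π} ∫_0^{5} (5r^2sin(θ)^2) · r dr dθ.

Inner (r from 0 to 5): 3125sin(θ)^2/4.
Outer (θ from 0 to 2π): 3125π/4.

Therefore ∮_C F · dr = 3125π/4.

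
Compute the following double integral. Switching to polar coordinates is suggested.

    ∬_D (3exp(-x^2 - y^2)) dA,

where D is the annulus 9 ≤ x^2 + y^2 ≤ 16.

The region D is 3 ≤ r ≤ 4, 0 ≤ θ ≤ 2π in polar coordinates, where x = r cos(θ), y = r sin(θ), and dA = r dr dθ.

Under the substitution, the integrand becomes 3exp(-r^2), so

    ∬_D (3exp(-x^2 - y^2)) dA = ∫_{0}^{2π} ∫_{3}^{4} (3exp(-r^2)) · r dr dθ.

Inner integral (in r): ∫_{3}^{4} (3exp(-r^2)) · r dr = -(3 - 3exp(7))exp(-16)/2.

Outer integral (in θ): ∫_{0}^{2π} (-(3 - 3exp(7))exp(-16)/2) dθ = -3π (1 - exp(7))exp(-16).

Therefore ∬_D (3exp(-x^2 - y^2)) dA = -3π (1 - exp(7))exp(-16).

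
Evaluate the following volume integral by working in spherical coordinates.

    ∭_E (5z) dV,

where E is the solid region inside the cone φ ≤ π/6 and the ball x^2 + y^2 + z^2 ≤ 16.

In spherical coordinates, x = ρ sin(φ) cos(θ), y = ρ sin(φ) sin(θ), z = ρ cos(φ), and dV = ρ^2 sin(φ) dρ dφ dθ.

The integrand becomes 5ρ cos(φ), so

    ∭_E (5z) dV = ∫_{0}^{2π} ∫_{0}^{π/6} ∫_{0}^{4} (5ρ cos(φ)) · ρ^2 sin(φ) dρ dφ dθ.

Inner (ρ): 160sin(2φ).
Middle (φ): 40.
Outer (θ): 80π.

Therefore the triple integral equals 80π.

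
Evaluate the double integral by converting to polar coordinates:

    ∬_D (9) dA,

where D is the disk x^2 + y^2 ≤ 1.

The region D is 0 ≤ r ≤ 1, 0 ≤ θ ≤ 2π in polar coordinates, where x = r cos(θ), y = r sin(θ), and dA = r dr dθ.

Under the substitution, the integrand becomes 9, so

    ∬_D (9) dA = ∫_{0}^{2π} ∫_{0}^{1} (9) · r dr dθ.

Inner integral (in r): ∫_{0}^{1} (9) · r dr = 9/2.

Outer integral (in θ): ∫_{0}^{2π} (9/2) dθ = 9π.

Therefore ∬_D (9) dA = 9π.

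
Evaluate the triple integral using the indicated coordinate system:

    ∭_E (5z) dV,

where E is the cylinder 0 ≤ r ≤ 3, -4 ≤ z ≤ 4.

In cylindrical coordinates, x = r cos(θ), y = r sin(θ), z = z, and dV = r dr dθ dz.

The integrand becomes 5z, so

    ∭_E (5z) dV = ∫_{0}^{2π} ∫_{0}^{3} ∫_{-4}^{4} (5z) · r dz dr dθ.

Inner (z): 0.
Middle (r from 0 to 3): 0.
Outer (θ): 0.

Therefore the triple integral equals 0.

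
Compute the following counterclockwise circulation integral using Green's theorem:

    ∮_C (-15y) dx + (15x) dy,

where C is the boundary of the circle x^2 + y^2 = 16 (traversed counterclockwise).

Green's theorem converts the closed line integral into a double integral over the enclosed region D:

    ∮_C P dx + Q dy = ∬_D (∂Q/∂x - ∂P/∂y) dA.

Here P = -15y, Q = 15x, so

    ∂Q/∂x = 15,    ∂P/∂y = -15,
    ∂Q/∂x - ∂P/∂y = 30.

D is the region x^2 + y^2 ≤ 16. Evaluating the double integral:

In polar coordinates (x = r cos θ, y = r sin θ, dA = r dr dθ) the integrand becomes 30, so

    ∬_D (30) dA = ∫_0^{2π} ∫_0^{4} (30) · r dr dθ.

Inner (r from 0 to 4): 240.
Outer (θ from 0 to 2π): 480π.

Therefore ∮_C P dx + Q dy = 480π.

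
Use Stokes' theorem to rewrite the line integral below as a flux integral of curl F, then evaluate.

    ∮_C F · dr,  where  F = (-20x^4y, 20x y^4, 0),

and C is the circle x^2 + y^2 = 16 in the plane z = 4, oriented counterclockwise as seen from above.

Let S be the flat disk x^2 + y^2 ≤ 16 in the plane z = 4, with upward unit normal n̂ = ẑ. By Stokes' theorem,

    ∮_C F · dr = ∬_S (∇ × F) · n̂ dS = ∬_D (curl F)_z dA,

where D is the disk x^2 + y^2 ≤ 16.

Compute the curl of F = (-20x^4y, 20x y^4, 0):
    (∇ × F)_x = ∂F_z/∂y - ∂F_y/∂z = 0,
    (∇ × F)_y = ∂F_x/∂z - ∂F_z/∂x = 0,
    (∇ × F)_z = ∂F_y/∂x - ∂F_x/∂y = 20x^4 + 20y^4.

On z = 4, (curl F)_z = 20x^4 + 20y^4.

Convert to polar (x = r cos θ, y = r sin θ, dA = r dr dθ); the integrand becomes 20r^4(sin(θ)^4 + cos(θ)^4), so

    ∬_D (curl F)_z dA = ∫_0^{2π} ∫_0^{4} (20r^4(sin(θ)^4 + cos(θ)^4)) · r dr dθ.

Inner (r from 0 to 4): 40960sin(θ)^4/3 + 40960cos(θ)^4/3.
Outer (θ from 0 to 2π): 20480π.

Therefore ∮_C F · dr = 20480π.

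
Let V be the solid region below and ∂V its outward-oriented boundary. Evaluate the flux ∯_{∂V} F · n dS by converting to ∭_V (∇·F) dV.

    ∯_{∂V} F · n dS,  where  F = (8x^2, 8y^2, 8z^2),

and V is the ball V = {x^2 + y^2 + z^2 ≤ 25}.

By the divergence theorem,

    ∯_{∂V} F · n dS = ∭_V (∇ · F) dV.

Compute the divergence:
    ∇ · F = ∂F_x/∂x + ∂F_y/∂y + ∂F_z/∂z = 16x + 16y + 16z.

In spherical coordinates, x = ρ sin(φ) cos(θ), y = ρ sin(φ) sin(θ), z = ρ cos(φ), dV = ρ^2 sin(φ) dρ dφ dθ, with 0 ≤ ρ ≤ 5, 0 ≤ φ ≤ π, 0 ≤ θ ≤ 2π.

The integrand, after substitution and multiplying by the volume element, becomes (16ρ (sqrt(2)sin(φ)sin(θ + π/4) + cos(φ))) · ρ^2 sin(φ), so

    ∭_V (∇·F) dV = ∫_0^{2π} ∫_0^{π} ∫_0^{5} (16ρ (sqrt(2)sin(φ)sin(θ + π/4) + cos(φ))) · ρ^2 sin(φ) dρ dφ dθ.

Inner (ρ from 0 to 5): 2500(sqrt(2)sin(φ)sin(θ + π/4) + cos(φ))sin(φ).
Middle (φ from 0 to π): 1250sqrt(2)π sin(θ + π/4).
Outer (θ from 0 to 2π): 0.

Therefore ∯_{∂V} F · n dS = 0.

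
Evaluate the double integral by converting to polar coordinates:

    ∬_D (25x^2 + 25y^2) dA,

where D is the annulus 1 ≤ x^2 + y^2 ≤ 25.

The region D is 1 ≤ r ≤ 5, 0 ≤ θ ≤ 2π in polar coordinates, where x = r cos(θ), y = r sin(θ), and dA = r dr dθ.

Under the substitution, the integrand becomes 25r^2, so

    ∬_D (25x^2 + 25y^2) dA = ∫_{0}^{2π} ∫_{1}^{5} (25r^2) · r dr dθ.

Inner integral (in r): ∫_{1}^{5} (25r^2) · r dr = 3900.

Outer integral (in θ): ∫_{0}^{2π} (3900) dθ = 7800π.

Therefore ∬_D (25x^2 + 25y^2) dA = 7800π.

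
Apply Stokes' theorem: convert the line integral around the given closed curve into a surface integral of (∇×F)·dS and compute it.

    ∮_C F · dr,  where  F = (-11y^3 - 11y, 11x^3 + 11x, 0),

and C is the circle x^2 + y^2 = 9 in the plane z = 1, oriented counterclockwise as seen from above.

Let S be the flat disk x^2 + y^2 ≤ 9 in the plane z = 1, with upward unit normal n̂ = ẑ. By Stokes' theorem,

    ∮_C F · dr = ∬_S (∇ × F) · n̂ dS = ∬_D (curl F)_z dA,

where D is the disk x^2 + y^2 ≤ 9.

Compute the curl of F = (-11y^3 - 11y, 11x^3 + 11x, 0):
    (∇ × F)_x = ∂F_z/∂y - ∂F_y/∂z = 0,
    (∇ × F)_y = ∂F_x/∂z - ∂F_z/∂x = 0,
    (∇ × F)_z = ∂F_y/∂x - ∂F_x/∂y = 33x^2 + 33y^2 + 22.

On z = 1, (curl F)_z = 33x^2 + 33y^2 + 22.

Convert to polar (x = r cos θ, y = r sin θ, dA = r dr dθ); the integrand becomes 33r^2 + 22, so

    ∬_D (curl F)_z dA = ∫_0^{2π} ∫_0^{3} (33r^2 + 22) · r dr dθ.

Inner (r from 0 to 3): 3069/4.
Outer (θ from 0 to 2π): 3069π/2.

Therefore ∮_C F · dr = 3069π/2.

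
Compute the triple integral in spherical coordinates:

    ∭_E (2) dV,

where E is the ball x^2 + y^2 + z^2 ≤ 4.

In spherical coordinates, x = ρ sin(φ) cos(θ), y = ρ sin(φ) sin(θ), z = ρ cos(φ), and dV = ρ^2 sin(φ) dρ dφ dθ.

The integrand becomes 2, so

    ∭_E (2) dV = ∫_{0}^{2π} ∫_{0}^{π} ∫_{0}^{2} (2) · ρ^2 sin(φ) dρ dφ dθ.

Inner (ρ): 16sin(φ)/3.
Middle (φ): 32/3.
Outer (θ): 64π/3.

Therefore the triple integral equals 64π/3.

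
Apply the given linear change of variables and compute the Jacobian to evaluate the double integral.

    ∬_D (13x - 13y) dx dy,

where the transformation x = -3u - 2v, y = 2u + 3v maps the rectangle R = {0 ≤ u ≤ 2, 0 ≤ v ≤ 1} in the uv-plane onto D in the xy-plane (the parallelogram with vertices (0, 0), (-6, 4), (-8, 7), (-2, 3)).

Compute the Jacobian determinant of (x, y) with respect to (u, v):

    ∂(x,y)/∂(u,v) = | -3  -2 | = (-3)(3) - (-2)(2) = -5.
                   | 2  3 |

Its absolute value is |J| = 5 (the area scaling factor).

Substituting x = -3u - 2v, y = 2u + 3v into the integrand,

    13x - 13y → -65u - 65v,

so the integral becomes

    ∬_R (-65u - 65v) · |J| du dv = ∫_0^2 ∫_0^1 (-325u - 325v) dv du.

Inner (v): -325u - 325/2.
Outer (u): -975.

Therefore ∬_D (13x - 13y) dx dy = -975.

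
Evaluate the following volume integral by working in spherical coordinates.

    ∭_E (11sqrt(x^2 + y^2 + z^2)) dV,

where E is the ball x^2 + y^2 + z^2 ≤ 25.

In spherical coordinates, x = ρ sin(φ) cos(θ), y = ρ sin(φ) sin(θ), z = ρ cos(φ), and dV = ρ^2 sin(φ) dρ dφ dθ.

The integrand becomes 11ρ, so

    ∭_E (11sqrt(x^2 + y^2 + z^2)) dV = ∫_{0}^{2π} ∫_{0}^{π} ∫_{0}^{5} (11ρ) · ρ^2 sin(φ) dρ dφ dθ.

Inner (ρ): 6875sin(φ)/4.
Middle (φ): 6875/2.
Outer (θ): 6875π.

Therefore the triple integral equals 6875π.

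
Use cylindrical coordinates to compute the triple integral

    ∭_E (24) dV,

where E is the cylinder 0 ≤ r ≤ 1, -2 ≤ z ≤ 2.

In cylindrical coordinates, x = r cos(θ), y = r sin(θ), z = z, and dV = r dr dθ dz.

The integrand becomes 24, so

    ∭_E (24) dV = ∫_{0}^{2π} ∫_{0}^{1} ∫_{-2}^{2} (24) · r dz dr dθ.

Inner (z): 96r.
Middle (r from 0 to 1): 48.
Outer (θ): 96π.

Therefore the triple integral equals 96π.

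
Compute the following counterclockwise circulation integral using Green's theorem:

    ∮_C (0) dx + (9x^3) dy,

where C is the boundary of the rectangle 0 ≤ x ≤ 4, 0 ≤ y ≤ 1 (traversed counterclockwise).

Green's theorem converts the closed line integral into a double integral over the enclosed region D:

    ∮_C P dx + Q dy = ∬_D (∂Q/∂x - ∂P/∂y) dA.

Here P = 0, Q = 9x^3, so

    ∂Q/∂x = 27x^2,    ∂P/∂y = 0,
    ∂Q/∂x - ∂P/∂y = 27x^2.

D is the region 0 ≤ x ≤ 4, 0 ≤ y ≤ 1. Evaluating the double integral:

    ∬_D (27x^2) dA = ∫_0^{4} ∫_0^{1} (27x^2) dy dx.

Inner (y from 0 to 1): 27x^2.
Outer (x from 0 to 4): 576.

Therefore ∮_C P dx + Q dy = 576.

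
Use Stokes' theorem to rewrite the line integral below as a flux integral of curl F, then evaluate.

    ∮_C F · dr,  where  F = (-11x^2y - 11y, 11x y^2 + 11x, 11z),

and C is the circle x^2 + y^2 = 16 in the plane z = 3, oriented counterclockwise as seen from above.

Let S be the flat disk x^2 + y^2 ≤ 16 in the plane z = 3, with upward unit normal n̂ = ẑ. By Stokes' theorem,

    ∮_C F · dr = ∬_S (∇ × F) · n̂ dS = ∬_D (curl F)_z dA,

where D is the disk x^2 + y^2 ≤ 16.

Compute the curl of F = (-11x^2y - 11y, 11x y^2 + 11x, 11z):
    (∇ × F)_x = ∂F_z/∂y - ∂F_y/∂z = 0,
    (∇ × F)_y = ∂F_x/∂z - ∂F_z/∂x = 0,
    (∇ × F)_z = ∂F_y/∂x - ∂F_x/∂y = 11x^2 + 11y^2 + 22.

On z = 3, (curl F)_z = 11x^2 + 11y^2 + 22.

Convert to polar (x = r cos θ, y = r sin θ, dA = r dr dθ); the integrand becomes 11r^2 + 22, so

    ∬_D (curl F)_z dA = ∫_0^{2π} ∫_0^{4} (11r^2 + 22) · r dr dθ.

Inner (r from 0 to 4): 880.
Outer (θ from 0 to 2π): 1760π.

Therefore ∮_C F · dr = 1760π.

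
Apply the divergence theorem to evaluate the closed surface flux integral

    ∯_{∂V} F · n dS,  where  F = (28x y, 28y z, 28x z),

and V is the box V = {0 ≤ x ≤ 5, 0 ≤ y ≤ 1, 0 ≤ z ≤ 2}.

By the divergence theorem,

    ∯_{∂V} F · n dS = ∭_V (∇ · F) dV.

Compute the divergence:
    ∇ · F = ∂F_x/∂x + ∂F_y/∂y + ∂F_z/∂z = 28y + 28z + 28x = 28x + 28y + 28z.

V is a rectangular box, so dV = dx dy dz with 0 ≤ x ≤ 5, 0 ≤ y ≤ 1, 0 ≤ z ≤ 2.

Integrate (28x + 28y + 28z) over V as an iterated integral:

    ∭_V (∇·F) dV = ∫_0^{5} ∫_0^{1} ∫_0^{2} (28x + 28y + 28z) dz dy dx.

Inner (z from 0 to 2): 56x + 56y + 56.
Middle (y from 0 to 1): 56x + 84.
Outer (x from 0 to 5): 1120.

Therefore ∯_{∂V} F · n dS = 1120.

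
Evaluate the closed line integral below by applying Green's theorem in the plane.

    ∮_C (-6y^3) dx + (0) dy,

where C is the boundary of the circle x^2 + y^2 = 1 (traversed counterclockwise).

Green's theorem converts the closed line integral into a double integral over the enclosed region D:

    ∮_C P dx + Q dy = ∬_D (∂Q/∂x - ∂P/∂y) dA.

Here P = -6y^3, Q = 0, so

    ∂Q/∂x = 0,    ∂P/∂y = -18y^2,
    ∂Q/∂x - ∂P/∂y = 18y^2.

D is the region x^2 + y^2 ≤ 1. Evaluating the double integral:

In polar coordinates (x = r cos θ, y = r sin θ, dA = r dr dθ) the integrand becomes 18r^2sin(θ)^2, so

    ∬_D (18y^2) dA = ∫_0^{2π} ∫_0^{1} (18r^2sin(θ)^2) · r dr dθ.

Inner (r from 0 to 1): 9sin(θ)^2/2.
Outer (θ from 0 to 2π): 9π/2.

Therefore ∮_C P dx + Q dy = 9π/2.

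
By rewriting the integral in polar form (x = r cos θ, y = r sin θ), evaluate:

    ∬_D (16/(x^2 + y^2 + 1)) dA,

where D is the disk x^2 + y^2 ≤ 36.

The region D is 0 ≤ r ≤ 6, 0 ≤ θ ≤ 2π in polar coordinates, where x = r cos(θ), y = r sin(θ), and dA = r dr dθ.

Under the substitution, the integrand becomes 16/(r^2 + 1), so

    ∬_D (16/(x^2 + y^2 + 1)) dA = ∫_{0}^{2π} ∫_{0}^{6} (16/(r^2 + 1)) · r dr dθ.

Inner integral (in r): ∫_{0}^{6} (16/(r^2 + 1)) · r dr = log(3512479453921).

Outer integral (in θ): ∫_{0}^{2π} (log(3512479453921)) dθ = 16π log(37).

Therefore ∬_D (16/(x^2 + y^2 + 1)) dA = 16π log(37).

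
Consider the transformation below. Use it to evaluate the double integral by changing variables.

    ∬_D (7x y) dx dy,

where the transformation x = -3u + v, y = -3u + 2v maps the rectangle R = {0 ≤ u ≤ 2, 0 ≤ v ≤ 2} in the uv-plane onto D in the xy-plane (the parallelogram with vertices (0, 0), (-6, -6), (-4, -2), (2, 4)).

Compute the Jacobian determinant of (x, y) with respect to (u, v):

    ∂(x,y)/∂(u,v) = | -3  1 | = (-3)(2) - (1)(-3) = -3.
                   | -3  2 |

Its absolute value is |J| = 3 (the area scaling factor).

Substituting x = -3u + v, y = -3u + 2v into the integrand,

    7x y → 63u^2 - 63u v + 14v^2,

so the integral becomes

    ∬_R (63u^2 - 63u v + 14v^2) · |J| du dv = ∫_0^2 ∫_0^2 (189u^2 - 189u v + 42v^2) dv du.

Inner (v): 378u^2 - 378u + 112.
Outer (u): 476.

Therefore ∬_D (7x y) dx dy = 476.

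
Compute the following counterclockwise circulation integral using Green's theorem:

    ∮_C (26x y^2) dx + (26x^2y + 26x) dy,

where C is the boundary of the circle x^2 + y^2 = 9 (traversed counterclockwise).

Green's theorem converts the closed line integral into a double integral over the enclosed region D:

    ∮_C P dx + Q dy = ∬_D (∂Q/∂x - ∂P/∂y) dA.

Here P = 26x y^2, Q = 26x^2y + 26x, so

    ∂Q/∂x = 52x y + 26,    ∂P/∂y = 52x y,
    ∂Q/∂x - ∂P/∂y = 26.

D is the region x^2 + y^2 ≤ 9. Evaluating the double integral:

In polar coordinates (x = r cos θ, y = r sin θ, dA = r dr dθ) the integrand becomes 26, so

    ∬_D (26) dA = ∫_0^{2π} ∫_0^{3} (26) · r dr dθ.

Inner (r from 0 to 3): 117.
Outer (θ from 0 to 2π): 234π.

Therefore ∮_C P dx + Q dy = 234π.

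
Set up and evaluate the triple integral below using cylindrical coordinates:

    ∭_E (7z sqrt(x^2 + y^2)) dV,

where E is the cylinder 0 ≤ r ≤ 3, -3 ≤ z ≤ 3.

In cylindrical coordinates, x = r cos(θ), y = r sin(θ), z = z, and dV = r dr dθ dz.

The integrand becomes 7r z, so

    ∭_E (7z sqrt(x^2 + y^2)) dV = ∫_{0}^{2π} ∫_{0}^{3} ∫_{-3}^{3} (7r z) · r dz dr dθ.

Inner (z): 0.
Middle (r from 0 to 3): 0.
Outer (θ): 0.

Therefore the triple integral equals 0.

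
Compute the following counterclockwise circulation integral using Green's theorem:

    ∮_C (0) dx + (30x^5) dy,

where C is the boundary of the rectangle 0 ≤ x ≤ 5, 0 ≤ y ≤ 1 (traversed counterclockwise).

Green's theorem converts the closed line integral into a double integral over the enclosed region D:

    ∮_C P dx + Q dy = ∬_D (∂Q/∂x - ∂P/∂y) dA.

Here P = 0, Q = 30x^5, so

    ∂Q/∂x = 150x^4,    ∂P/∂y = 0,
    ∂Q/∂x - ∂P/∂y = 150x^4.

D is the region 0 ≤ x ≤ 5, 0 ≤ y ≤ 1. Evaluating the double integral:

    ∬_D (150x^4) dA = ∫_0^{5} ∫_0^{1} (150x^4) dy dx.

Inner (y from 0 to 1): 150x^4.
Outer (x from 0 to 5): 93750.

Therefore ∮_C P dx + Q dy = 93750.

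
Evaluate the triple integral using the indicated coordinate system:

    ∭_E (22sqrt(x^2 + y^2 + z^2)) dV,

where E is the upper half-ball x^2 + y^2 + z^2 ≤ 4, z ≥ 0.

In spherical coordinates, x = ρ sin(φ) cos(θ), y = ρ sin(φ) sin(θ), z = ρ cos(φ), and dV = ρ^2 sin(φ) dρ dφ dθ.

The integrand becomes 22ρ, so

    ∭_E (22sqrt(x^2 + y^2 + z^2)) dV = ∫_{0}^{2π} ∫_{0}^{π/2} ∫_{0}^{2} (22ρ) · ρ^2 sin(φ) dρ dφ dθ.

Inner (ρ): 88sin(φ).
Middle (φ): 88.
Outer (θ): 176π.

Therefore the triple integral equals 176π.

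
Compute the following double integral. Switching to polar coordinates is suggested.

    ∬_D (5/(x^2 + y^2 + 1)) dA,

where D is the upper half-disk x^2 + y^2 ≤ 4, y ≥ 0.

The region D is 0 ≤ r ≤ 2, 0 ≤ θ ≤ π in polar coordinates, where x = r cos(θ), y = r sin(θ), and dA = r dr dθ.

Under the substitution, the integrand becomes 5/(r^2 + 1), so

    ∬_D (5/(x^2 + y^2 + 1)) dA = ∫_{0}^{π} ∫_{0}^{2} (5/(r^2 + 1)) · r dr dθ.

Inner integral (in r): ∫_{0}^{2} (5/(r^2 + 1)) · r dr = 5log(5)/2.

Outer integral (in θ): ∫_{0}^{π} (5log(5)/2) dθ = 5π log(5)/2.

Therefore ∬_D (5/(x^2 + y^2 + 1)) dA = 5π log(5)/2.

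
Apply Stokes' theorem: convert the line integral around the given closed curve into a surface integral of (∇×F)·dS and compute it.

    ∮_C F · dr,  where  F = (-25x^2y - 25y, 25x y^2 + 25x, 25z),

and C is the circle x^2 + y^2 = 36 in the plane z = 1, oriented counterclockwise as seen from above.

Let S be the flat disk x^2 + y^2 ≤ 36 in the plane z = 1, with upward unit normal n̂ = ẑ. By Stokes' theorem,

    ∮_C F · dr = ∬_S (∇ × F) · n̂ dS = ∬_D (curl F)_z dA,

where D is the disk x^2 + y^2 ≤ 36.

Compute the curl of F = (-25x^2y - 25y, 25x y^2 + 25x, 25z):
    (∇ × F)_x = ∂F_z/∂y - ∂F_y/∂z = 0,
    (∇ × F)_y = ∂F_x/∂z - ∂F_z/∂x = 0,
    (∇ × F)_z = ∂F_y/∂x - ∂F_x/∂y = 25x^2 + 25y^2 + 50.

On z = 1, (curl F)_z = 25x^2 + 25y^2 + 50.

Convert to polar (x = r cos θ, y = r sin θ, dA = r dr dθ); the integrand becomes 25r^2 + 50, so

    ∬_D (curl F)_z dA = ∫_0^{2π} ∫_0^{6} (25r^2 + 50) · r dr dθ.

Inner (r from 0 to 6): 9000.
Outer (θ from 0 to 2π): 18000π.

Therefore ∮_C F · dr = 18000π.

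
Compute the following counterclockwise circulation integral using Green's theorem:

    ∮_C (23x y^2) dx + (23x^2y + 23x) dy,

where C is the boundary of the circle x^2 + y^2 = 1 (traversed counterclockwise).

Green's theorem converts the closed line integral into a double integral over the enclosed region D:

    ∮_C P dx + Q dy = ∬_D (∂Q/∂x - ∂P/∂y) dA.

Here P = 23x y^2, Q = 23x^2y + 23x, so

    ∂Q/∂x = 46x y + 23,    ∂P/∂y = 46x y,
    ∂Q/∂x - ∂P/∂y = 23.

D is the region x^2 + y^2 ≤ 1. Evaluating the double integral:

In polar coordinates (x = r cos θ, y = r sin θ, dA = r dr dθ) the integrand becomes 23, so

    ∬_D (23) dA = ∫_0^{2π} ∫_0^{1} (23) · r dr dθ.

Inner (r from 0 to 1): 23/2.
Outer (θ from 0 to 2π): 23π.

Therefore ∮_C P dx + Q dy = 23π.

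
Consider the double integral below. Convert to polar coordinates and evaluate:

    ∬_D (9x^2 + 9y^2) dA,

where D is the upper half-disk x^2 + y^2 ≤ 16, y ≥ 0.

The region D is 0 ≤ r ≤ 4, 0 ≤ θ ≤ π in polar coordinates, where x = r cos(θ), y = r sin(θ), and dA = r dr dθ.

Under the substitution, the integrand becomes 9r^2, so

    ∬_D (9x^2 + 9y^2) dA = ∫_{0}^{π} ∫_{0}^{4} (9r^2) · r dr dθ.

Inner integral (in r): ∫_{0}^{4} (9r^2) · r dr = 576.

Outer integral (in θ): ∫_{0}^{π} (576) dθ = 576π.

Therefore ∬_D (9x^2 + 9y^2) dA = 576π.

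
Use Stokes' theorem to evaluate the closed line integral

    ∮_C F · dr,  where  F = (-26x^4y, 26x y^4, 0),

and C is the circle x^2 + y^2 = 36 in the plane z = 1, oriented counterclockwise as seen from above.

Let S be the flat disk x^2 + y^2 ≤ 36 in the plane z = 1, with upward unit normal n̂ = ẑ. By Stokes' theorem,

    ∮_C F · dr = ∬_S (∇ × F) · n̂ dS = ∬_D (curl F)_z dA,

where D is the disk x^2 + y^2 ≤ 36.

Compute the curl of F = (-26x^4y, 26x y^4, 0):
    (∇ × F)_x = ∂F_z/∂y - ∂F_y/∂z = 0,
    (∇ × F)_y = ∂F_x/∂z - ∂F_z/∂x = 0,
    (∇ × F)_z = ∂F_y/∂x - ∂F_x/∂y = 26x^4 + 26y^4.

On z = 1, (curl F)_z = 26x^4 + 26y^4.

Convert to polar (x = r cos θ, y = r sin θ, dA = r dr dθ); the integrand becomes 26r^4(sin(θ)^4 + cos(θ)^4), so

    ∬_D (curl F)_z dA = ∫_0^{2π} ∫_0^{6} (26r^4(sin(θ)^4 + cos(θ)^4)) · r dr dθ.

Inner (r from 0 to 6): 202176sin(θ)^4 + 202176cos(θ)^4.
Outer (θ from 0 to 2π): 303264π.

Therefore ∮_C F · dr = 303264π.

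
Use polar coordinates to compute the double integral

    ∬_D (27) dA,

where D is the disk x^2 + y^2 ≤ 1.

The region D is 0 ≤ r ≤ 1, 0 ≤ θ ≤ 2π in polar coordinates, where x = r cos(θ), y = r sin(θ), and dA = r dr dθ.

Under the substitution, the integrand becomes 27, so

    ∬_D (27) dA = ∫_{0}^{2π} ∫_{0}^{1} (27) · r dr dθ.

Inner integral (in r): ∫_{0}^{1} (27) · r dr = 27/2.

Outer integral (in θ): ∫_{0}^{2π} (27/2) dθ = 27π.

Therefore ∬_D (27) dA = 27π.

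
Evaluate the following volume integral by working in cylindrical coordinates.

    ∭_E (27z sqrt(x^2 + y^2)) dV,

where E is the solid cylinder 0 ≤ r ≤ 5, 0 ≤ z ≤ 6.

In cylindrical coordinates, x = r cos(θ), y = r sin(θ), z = z, and dV = r dr dθ dz.

The integrand becomes 27r z, so

    ∭_E (27z sqrt(x^2 + y^2)) dV = ∫_{0}^{2π} ∫_{0}^{5} ∫_{0}^{6} (27r z) · r dz dr dθ.

Inner (z): 486r^2.
Middle (r from 0 to 5): 20250.
Outer (θ): 40500π.

Therefore the triple integral equals 40500π.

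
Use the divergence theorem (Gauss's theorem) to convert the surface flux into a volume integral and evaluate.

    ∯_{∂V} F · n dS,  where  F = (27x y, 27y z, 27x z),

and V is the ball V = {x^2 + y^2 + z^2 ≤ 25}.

By the divergence theorem,

    ∯_{∂V} F · n dS = ∭_V (∇ · F) dV.

Compute the divergence:
    ∇ · F = ∂F_x/∂x + ∂F_y/∂y + ∂F_z/∂z = 27y + 27z + 27x = 27x + 27y + 27z.

In spherical coordinates, x = ρ sin(φ) cos(θ), y = ρ sin(φ) sin(θ), z = ρ cos(φ), dV = ρ^2 sin(φ) dρ dφ dθ, with 0 ≤ ρ ≤ 5, 0 ≤ φ ≤ π, 0 ≤ θ ≤ 2π.

The integrand, after substitution and multiplying by the volume element, becomes (27ρ (sqrt(2)sin(φ)sin(θ + π/4) + cos(φ))) · ρ^2 sin(φ), so

    ∭_V (∇·F) dV = ∫_0^{2π} ∫_0^{π} ∫_0^{5} (27ρ (sqrt(2)sin(φ)sin(θ + π/4) + cos(φ))) · ρ^2 sin(φ) dρ dφ dθ.

Inner (ρ from 0 to 5): 16875(sqrt(2)sin(φ)sin(θ + π/4) + cos(φ))sin(φ)/4.
Middle (φ from 0 to π): 16875sqrt(2)π sin(θ + π/4)/8.
Outer (θ from 0 to 2π): 0.

Therefore ∯_{∂V} F · n dS = 0.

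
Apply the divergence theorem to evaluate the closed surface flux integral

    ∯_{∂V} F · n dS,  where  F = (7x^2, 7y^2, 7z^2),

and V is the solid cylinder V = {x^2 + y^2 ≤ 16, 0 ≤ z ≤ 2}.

By the divergence theorem,

    ∯_{∂V} F · n dS = ∭_V (∇ · F) dV.

Compute the divergence:
    ∇ · F = ∂F_x/∂x + ∂F_y/∂y + ∂F_z/∂z = 14x + 14y + 14z.

In cylindrical coordinates, x = r cos(θ), y = r sin(θ), z = z, dV = r dr dθ dz, with 0 ≤ r ≤ 4, 0 ≤ θ ≤ 2π, 0 ≤ z ≤ 2.

The integrand, after substitution and multiplying by the volume element, becomes (14sqrt(2)r sin(θ + π/4) + 14z) · r, so

    ∭_V (∇·F) dV = ∫_0^{2π} ∫_0^{4} ∫_0^{2} (14sqrt(2)r sin(θ + π/4) + 14z) · r dz dr dθ.

Inner (z from 0 to 2): 28r (sqrt(2)r sin(θ + π/4) + 1).
Middle (r from 0 to 4): 1792sqrt(2)sin(θ + π/4)/3 + 224.
Outer (θ from 0 to 2π): 448π.

Therefore ∯_{∂V} F · n dS = 448π.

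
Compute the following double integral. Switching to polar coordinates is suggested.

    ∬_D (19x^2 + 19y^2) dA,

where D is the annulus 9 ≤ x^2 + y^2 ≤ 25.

The region D is 3 ≤ r ≤ 5, 0 ≤ θ ≤ 2π in polar coordinates, where x = r cos(θ), y = r sin(θ), and dA = r dr dθ.

Under the substitution, the integrand becomes 19r^2, so

    ∬_D (19x^2 + 19y^2) dA = ∫_{0}^{2π} ∫_{3}^{5} (19r^2) · r dr dθ.

Inner integral (in r): ∫_{3}^{5} (19r^2) · r dr = 2584.

Outer integral (in θ): ∫_{0}^{2π} (2584) dθ = 5168π.

Therefore ∬_D (19x^2 + 19y^2) dA = 5168π.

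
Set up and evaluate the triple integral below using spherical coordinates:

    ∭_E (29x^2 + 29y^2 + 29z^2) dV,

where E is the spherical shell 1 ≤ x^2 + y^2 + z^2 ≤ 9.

In spherical coordinates, x = ρ sin(φ) cos(θ), y = ρ sin(φ) sin(θ), z = ρ cos(φ), and dV = ρ^2 sin(φ) dρ dφ dθ.

The integrand becomes 29ρ^2, so

    ∭_E (29x^2 + 29y^2 + 29z^2) dV = ∫_{0}^{2π} ∫_{0}^{π} ∫_{1}^{3} (29ρ^2) · ρ^2 sin(φ) dρ dφ dθ.

Inner (ρ): 7018sin(φ)/5.
Middle (φ): 14036/5.
Outer (θ): 28072π/5.

Therefore the triple integral equals 28072π/5.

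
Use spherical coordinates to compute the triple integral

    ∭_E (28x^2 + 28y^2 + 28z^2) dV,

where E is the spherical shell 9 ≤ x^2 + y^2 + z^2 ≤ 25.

In spherical coordinates, x = ρ sin(φ) cos(θ), y = ρ sin(φ) sin(θ), z = ρ cos(φ), and dV = ρ^2 sin(φ) dρ dφ dθ.

The integrand becomes 28ρ^2, so

    ∭_E (28x^2 + 28y^2 + 28z^2) dV = ∫_{0}^{2π} ∫_{0}^{π} ∫_{3}^{5} (28ρ^2) · ρ^2 sin(φ) dρ dφ dθ.

Inner (ρ): 80696sin(φ)/5.
Middle (φ): 161392/5.
Outer (θ): 322784π/5.

Therefore the triple integral equals 322784π/5.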